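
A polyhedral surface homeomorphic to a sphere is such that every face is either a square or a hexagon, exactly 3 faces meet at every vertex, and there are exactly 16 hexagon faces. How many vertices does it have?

Let x be the number of squares; then F = 16 + x.
Edge–face incidences: 2E = 6·16 + 4·x = 96 + 4x.
Every vertex has degree 3, so 3V = 2E.
Euler: V − E + F = 2 ⇒ (2E)/3 − E + (16 + x) = 2.
Multiply by 6: 2·(2E) − 3·(2E) + 6·(16 + x) = 12, i.e. 96 + 6x − (96 + 4x) = 12.
Collecting terms: 2x = 12, so x = 6.
Then 2E = 96 + 4·6 = 120, so E = 60, V = 2E/3 = 40, F = 16 + 6 = 22.

40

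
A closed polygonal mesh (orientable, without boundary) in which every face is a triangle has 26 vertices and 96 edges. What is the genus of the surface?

4

Every face is a triangle and each edge borders two faces, so 3F = 2·96, giving F = 64.
χ = V − E + F = 26 − 96 + 64 = -6.
For a closed orientable surface χ = 2 − 2g, so g = (2 − (-6))/2 = 4.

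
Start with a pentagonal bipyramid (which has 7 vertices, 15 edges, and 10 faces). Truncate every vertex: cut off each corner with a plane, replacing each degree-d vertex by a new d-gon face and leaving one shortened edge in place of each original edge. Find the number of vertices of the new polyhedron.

30

Truncation replaces each original edge-end by a new vertex, so V′ = 2E = 30.
Each original edge survives, and each old vertex of degree d contributes d new edges; summing degrees gives Σd = 2E, so E′ = E + 2E = 3E = 45.
Each original face survives and each original vertex becomes one new face: F′ = F + V = 17.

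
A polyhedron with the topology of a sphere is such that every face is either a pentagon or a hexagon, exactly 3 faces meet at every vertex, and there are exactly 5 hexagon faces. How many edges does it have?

Let x be the number of pentagons; then F = 5 + x.
Edge–face incidences: 2E = 6·5 + 5·x = 30 + 5x.
Every vertex has degree 3, so 3V = 2E.
Euler: V − E + F = 2 ⇒ (2E)/3 − E + (5 + x) = 2.
Multiply by 6: 2·(2E) − 3·(2E) + 6·(5 + x) = 12, i.e. 30 + 6x − (30 + 5x) = 12.
Collecting terms: x = 12.
Then 2E = 30 + 5·12 = 90, so E = 45, V = 2E/3 = 30, F = 5 + 12 = 17.

45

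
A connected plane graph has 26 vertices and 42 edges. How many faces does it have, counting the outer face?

Euler's formula for a connected plane graph: V − E + F = 2, so F = 2 − 26 + 42 = 18.

18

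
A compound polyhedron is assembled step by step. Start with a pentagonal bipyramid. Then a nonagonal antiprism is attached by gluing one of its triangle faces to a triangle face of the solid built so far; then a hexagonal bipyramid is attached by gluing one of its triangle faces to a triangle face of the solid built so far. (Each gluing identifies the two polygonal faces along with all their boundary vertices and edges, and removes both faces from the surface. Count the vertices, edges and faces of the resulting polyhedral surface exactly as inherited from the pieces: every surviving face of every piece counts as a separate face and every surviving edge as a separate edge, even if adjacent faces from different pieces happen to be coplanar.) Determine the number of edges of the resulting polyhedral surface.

63

A pentagonal bipyramid: V=7, E=15, F=10.
Attach a nonagonal antiprism (V=18, E=36, F=20) along a 3-gon: merge 3 vertices and 3 edges, delete both glued faces → V=22, E=48, F=28.
Attach a hexagonal bipyramid (V=8, E=18, F=12) along a 3-gon: merge 3 vertices and 3 edges, delete both glued faces → V=27, E=63, F=38.
Check: V − E + F = 27 − 63 + 38 = 2.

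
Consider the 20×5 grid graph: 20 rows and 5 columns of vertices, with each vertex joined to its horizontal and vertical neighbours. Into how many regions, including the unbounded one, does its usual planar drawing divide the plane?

The grid has V = 20·5 = 100 vertices and E = 20·4 + 5·19 = 175 edges.
F = 2 − V + E = 2 − 100 + 175 = 77.

77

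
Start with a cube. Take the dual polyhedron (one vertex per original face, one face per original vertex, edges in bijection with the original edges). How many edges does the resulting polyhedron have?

12

The base solid has V = 8, E = 12, F = 6.
The dual swaps V and F and preserves E: V′ = F = 6, E′ = E = 12, F′ = V = 8.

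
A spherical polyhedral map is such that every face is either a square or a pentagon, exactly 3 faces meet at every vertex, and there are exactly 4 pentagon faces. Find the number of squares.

4

Let x be the number of squares; then F = 4 + x.
Edge–face incidences: 2E = 5·4 + 4·x = 20 + 4x.
Every vertex has degree 3, so 3V = 2E.
Euler: V − E + F = 2 ⇒ (2E)/3 − E + (4 + x) = 2.
Multiply by 6: 2·(2E) − 3·(2E) + 6·(4 + x) = 12, i.e. 24 + 6x − (20 + 4x) = 12.
Collecting terms: 2x + 4 = 12, so 2x = 8, so x = 4.
Then 2E = 20 + 4·4 = 36, so E = 18, V = 2E/3 = 12, F = 4 + 4 = 8.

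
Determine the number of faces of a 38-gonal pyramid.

39

A pyramid on an n-gon base has one n-gon and n triangles: V = 38 + 1 = 39, E = 2·38 = 76, F = 38 + 1 = 39.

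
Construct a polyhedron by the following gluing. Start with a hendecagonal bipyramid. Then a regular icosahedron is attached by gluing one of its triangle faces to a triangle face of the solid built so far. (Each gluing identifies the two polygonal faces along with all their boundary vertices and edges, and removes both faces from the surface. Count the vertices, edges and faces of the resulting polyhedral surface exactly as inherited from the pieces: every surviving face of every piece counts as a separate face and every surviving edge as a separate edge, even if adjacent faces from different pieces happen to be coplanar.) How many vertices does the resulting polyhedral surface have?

A hendecagonal bipyramid: V=13, E=33, F=22.
Attach a regular icosahedron (V=12, E=30, F=20) along a 3-gon: merge 3 vertices and 3 edges, delete both glued faces → V=22, E=60, F=40.
Check: V − E + F = 22 − 60 + 40 = 2.

22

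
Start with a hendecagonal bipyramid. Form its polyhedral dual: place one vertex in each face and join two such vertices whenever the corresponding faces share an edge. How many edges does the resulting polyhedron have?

The base solid has V = 13, E = 33, F = 22.
The dual swaps V and F and preserves E: V′ = F = 22, E′ = E = 33, F′ = V = 13.

33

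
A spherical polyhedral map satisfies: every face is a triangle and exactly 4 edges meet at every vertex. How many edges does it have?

12

Each face has 3 edges and each edge borders two faces, so 2E = 3F.
Each vertex has degree 4, so 4V = 2E and hence V = 3F/4.
Euler: V − E + F = 2 ⇒ (3F/4) − (3F/2) + F = 2.
Multiply by 8: (6 − 12 + 8)F = 16, i.e. 2F = 16.
So F = 8, E = 3·8/2 = 12, V = 3·8/4 = 6.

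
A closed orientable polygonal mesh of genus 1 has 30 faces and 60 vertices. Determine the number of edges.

For a closed orientable surface of genus 1, χ = 2 − 2·1 = 0.
E = V + F − (0) = 60 + 30 − (0) = 90.

90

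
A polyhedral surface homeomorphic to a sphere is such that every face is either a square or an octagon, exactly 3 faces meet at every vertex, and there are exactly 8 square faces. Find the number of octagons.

2

Let x be the number of octagons; then F = 8 + x.
Edge–face incidences: 2E = 4·8 + 8·x = 32 + 8x.
Every vertex has degree 3, so 3V = 2E.
Euler: V − E + F = 2 ⇒ (2E)/3 − E + (8 + x) = 2.
Multiply by 6: 2·(2E) − 3·(2E) + 6·(8 + x) = 12, i.e. 48 + 6x − (32 + 8x) = 12.
Collecting terms: −2x + 16 = 12, so −2x = −4, so x = 2.
Then 2E = 32 + 8·2 = 48, so E = 24, V = 2E/3 = 16, F = 8 + 2 = 10.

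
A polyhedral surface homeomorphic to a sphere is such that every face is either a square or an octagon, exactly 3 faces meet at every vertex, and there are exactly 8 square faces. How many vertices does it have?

Let x be the number of octagons; then F = 8 + x.
Edge–face incidences: 2E = 4·8 + 8·x = 32 + 8x.
Every vertex has degree 3, so 3V = 2E.
Euler: V − E + F = 2 ⇒ (2E)/3 − E + (8 + x) = 2.
Multiply by 6: 2·(2E) − 3·(2E) + 6·(8 + x) = 12, i.e. 48 + 6x − (32 + 8x) = 12.
Collecting terms: −2x + 16 = 12, so −2x = −4, so x = 2.
Then 2E = 32 + 8·2 = 48, so E = 24, V = 2E/3 = 16, F = 8 + 2 = 10.

16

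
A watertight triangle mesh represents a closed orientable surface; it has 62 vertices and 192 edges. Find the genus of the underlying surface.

2

Every face is a triangle and each edge borders two faces, so 3F = 2·192, giving F = 128.
χ = V − E + F = 62 − 192 + 128 = -2.
For a closed orientable surface χ = 2 − 2g, so g = (2 − (-2))/2 = 2.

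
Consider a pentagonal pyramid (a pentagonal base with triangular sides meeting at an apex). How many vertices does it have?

A pyramid on an n-gon base has one n-gon and n triangles: V = 5 + 1 = 6, E = 2·5 = 10, F = 5 + 1 = 6.
Check: V − E + F = 6 − 10 + 6 = 2.

6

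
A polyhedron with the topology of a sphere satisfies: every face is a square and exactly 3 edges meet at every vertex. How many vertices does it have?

Each face has 4 edges and each edge borders two faces, so 2E = 4F.
Each vertex has degree 3, so 3V = 2E and hence V = 4F/3.
Euler: V − E + F = 2 ⇒ (4F/3) − (4F/2) + F = 2.
Multiply by 6: (8 − 12 + 6)F = 12, i.e. 2F = 12.
So F = 6, E = 4·6/2 = 12, V = 4·6/3 = 8.

8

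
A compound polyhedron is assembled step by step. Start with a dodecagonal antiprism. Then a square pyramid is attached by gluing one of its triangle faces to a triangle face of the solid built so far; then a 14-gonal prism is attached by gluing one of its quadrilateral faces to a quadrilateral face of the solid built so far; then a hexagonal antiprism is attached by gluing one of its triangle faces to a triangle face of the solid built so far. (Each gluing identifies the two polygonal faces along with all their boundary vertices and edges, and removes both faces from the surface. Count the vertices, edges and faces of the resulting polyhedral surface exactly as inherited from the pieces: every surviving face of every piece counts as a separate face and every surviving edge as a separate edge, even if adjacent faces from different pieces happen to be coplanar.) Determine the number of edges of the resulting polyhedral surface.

A dodecagonal antiprism: V=24, E=48, F=26.
Attach a square pyramid (V=5, E=8, F=5) along a 3-gon: merge 3 vertices and 3 edges, delete both glued faces → V=26, E=53, F=29.
Attach a 14-gonal prism (V=28, E=42, F=16) along a 4-gon: merge 4 vertices and 4 edges, delete both glued faces → V=50, E=91, F=43.
Attach a hexagonal antiprism (V=12, E=24, F=14) along a 3-gon: merge 3 vertices and 3 edges, delete both glued faces → V=59, E=112, F=55.
Check: V − E + F = 59 − 112 + 55 = 2.

112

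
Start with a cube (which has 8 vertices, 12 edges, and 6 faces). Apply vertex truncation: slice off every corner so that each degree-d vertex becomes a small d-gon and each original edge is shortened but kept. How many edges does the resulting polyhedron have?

Truncation replaces each original edge-end by a new vertex, so V′ = 2E = 24.
Each original edge survives, and each old vertex of degree d contributes d new edges; summing degrees gives Σd = 2E, so E′ = E + 2E = 3E = 36.
Each original face survives and each original vertex becomes one new face: F′ = F + V = 14.

36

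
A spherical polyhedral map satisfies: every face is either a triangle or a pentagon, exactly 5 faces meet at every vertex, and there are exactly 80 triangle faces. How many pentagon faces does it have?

12

Let x be the number of pentagons; then F = 80 + x.
Edge–face incidences: 2E = 3·80 + 5·x = 240 + 5x.
Every vertex has degree 5, so 5V = 2E.
Euler: V − E + F = 2 ⇒ (2E)/5 − E + (80 + x) = 2.
Multiply by 10: 2·(2E) − 5·(2E) + 10·(80 + x) = 20, i.e. 800 + 10x − 3·(240 + 5x) = 20.
Collecting terms: −5x + 80 = 20, so −5x = −60, so x = 12.
Then 2E = 240 + 5·12 = 300, so E = 150, V = 2E/5 = 60, F = 80 + 12 = 92.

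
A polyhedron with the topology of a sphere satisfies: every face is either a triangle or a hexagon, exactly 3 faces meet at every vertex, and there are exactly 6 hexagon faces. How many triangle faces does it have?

Let x be the number of triangles; then F = 6 + x.
Edge–face incidences: 2E = 6·6 + 3·x = 36 + 3x.
Every vertex has degree 3, so 3V = 2E.
Euler: V − E + F = 2 ⇒ (2E)/3 − E + (6 + x) = 2.
Multiply by 6: 2·(2E) − 3·(2E) + 6·(6 + x) = 12, i.e. 36 + 6x − (36 + 3x) = 12.
Collecting terms: 3x = 12, so x = 4.
Then 2E = 36 + 3·4 = 48, so E = 24, V = 2E/3 = 16, F = 6 + 4 = 10.

4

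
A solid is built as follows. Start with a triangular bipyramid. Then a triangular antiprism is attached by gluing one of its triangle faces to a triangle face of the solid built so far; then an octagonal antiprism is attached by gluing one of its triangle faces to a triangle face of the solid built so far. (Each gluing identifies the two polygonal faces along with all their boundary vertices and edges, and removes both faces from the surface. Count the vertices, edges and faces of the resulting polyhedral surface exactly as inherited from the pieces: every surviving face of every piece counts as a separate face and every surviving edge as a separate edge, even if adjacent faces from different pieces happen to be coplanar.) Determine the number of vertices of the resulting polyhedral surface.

21

A triangular bipyramid: V=5, E=9, F=6.
Attach a triangular antiprism (V=6, E=12, F=8) along a 3-gon: merge 3 vertices and 3 edges, delete both glued faces → V=8, E=18, F=12.
Attach an octagonal antiprism (V=16, E=32, F=18) along a 3-gon: merge 3 vertices and 3 edges, delete both glued faces → V=21, E=47, F=28.
Check: V − E + F = 21 − 47 + 28 = 2.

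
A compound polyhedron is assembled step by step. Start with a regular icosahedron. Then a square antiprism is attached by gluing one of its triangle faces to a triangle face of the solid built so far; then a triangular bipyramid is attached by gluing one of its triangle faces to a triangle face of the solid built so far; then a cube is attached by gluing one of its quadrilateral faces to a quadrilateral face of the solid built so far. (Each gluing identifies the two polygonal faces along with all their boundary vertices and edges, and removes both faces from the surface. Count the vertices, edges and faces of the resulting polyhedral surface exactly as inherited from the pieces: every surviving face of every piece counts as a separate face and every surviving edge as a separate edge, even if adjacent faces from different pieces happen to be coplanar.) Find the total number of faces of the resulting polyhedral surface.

A regular icosahedron: V=12, E=30, F=20.
Attach a square antiprism (V=8, E=16, F=10) along a 3-gon: merge 3 vertices and 3 edges, delete both glued faces → V=17, E=43, F=28.
Attach a triangular bipyramid (V=5, E=9, F=6) along a 3-gon: merge 3 vertices and 3 edges, delete both glued faces → V=19, E=49, F=32.
Attach a cube (V=8, E=12, F=6) along a 4-gon: merge 4 vertices and 4 edges, delete both glued faces → V=23, E=57, F=36.
Check: V − E + F = 23 − 57 + 36 = 2.

36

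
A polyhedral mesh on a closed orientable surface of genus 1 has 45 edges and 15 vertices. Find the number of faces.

30

For a closed orientable surface of genus 1, χ = 2 − 2·1 = 0.
F = 0 − V + E = 0 − 15 + 45 = 30.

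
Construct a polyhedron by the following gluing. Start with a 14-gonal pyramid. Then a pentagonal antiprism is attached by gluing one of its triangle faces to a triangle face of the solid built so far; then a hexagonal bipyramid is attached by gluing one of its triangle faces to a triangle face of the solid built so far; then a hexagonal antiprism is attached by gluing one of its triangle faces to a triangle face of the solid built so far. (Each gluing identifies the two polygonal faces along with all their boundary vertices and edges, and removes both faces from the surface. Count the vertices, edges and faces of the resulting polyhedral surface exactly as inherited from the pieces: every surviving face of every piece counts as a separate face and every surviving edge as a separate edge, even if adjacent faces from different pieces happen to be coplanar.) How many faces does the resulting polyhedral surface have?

A 14-gonal pyramid: V=15, E=28, F=15.
Attach a pentagonal antiprism (V=10, E=20, F=12) along a 3-gon: merge 3 vertices and 3 edges, delete both glued faces → V=22, E=45, F=25.
Attach a hexagonal bipyramid (V=8, E=18, F=12) along a 3-gon: merge 3 vertices and 3 edges, delete both glued faces → V=27, E=60, F=35.
Attach a hexagonal antiprism (V=12, E=24, F=14) along a 3-gon: merge 3 vertices and 3 edges, delete both glued faces → V=36, E=81, F=47.
Check: V − E + F = 36 − 81 + 47 = 2.

47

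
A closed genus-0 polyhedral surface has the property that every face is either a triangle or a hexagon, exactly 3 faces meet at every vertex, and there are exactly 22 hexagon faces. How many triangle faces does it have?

Let x be the number of triangles; then F = 22 + x.
Edge–face incidences: 2E = 6·22 + 3·x = 132 + 3x.
Every vertex has degree 3, so 3V = 2E.
Euler: V − E + F = 2 ⇒ (2E)/3 − E + (22 + x) = 2.
Multiply by 6: 2·(2E) − 3·(2E) + 6·(22 + x) = 12, i.e. 132 + 6x − (132 + 3x) = 12.
Collecting terms: 3x = 12, so x = 4.
Then 2E = 132 + 3·4 = 144, so E = 72, V = 2E/3 = 48, F = 22 + 4 = 26.

4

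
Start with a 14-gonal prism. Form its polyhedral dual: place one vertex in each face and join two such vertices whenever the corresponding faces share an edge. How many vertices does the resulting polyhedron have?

The base solid has V = 28, E = 42, F = 16.
The dual swaps V and F and preserves E: V′ = F = 16, E′ = E = 42, F′ = V = 28.

16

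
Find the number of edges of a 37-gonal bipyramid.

111

A bipyramid over an n-gon has 2n triangular faces and n + 2 vertices: V = 37 + 2 = 39, E = 3·37 = 111, F = 2·37 = 74.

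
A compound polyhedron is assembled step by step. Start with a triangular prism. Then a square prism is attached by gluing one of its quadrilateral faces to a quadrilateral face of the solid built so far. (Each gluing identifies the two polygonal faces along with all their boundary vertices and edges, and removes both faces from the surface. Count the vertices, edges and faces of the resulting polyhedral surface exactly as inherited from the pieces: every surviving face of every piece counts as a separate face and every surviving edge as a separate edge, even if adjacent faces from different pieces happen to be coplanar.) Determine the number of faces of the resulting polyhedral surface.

9

A triangular prism: V=6, E=9, F=5.
Attach a square prism (V=8, E=12, F=6) along a 4-gon: merge 4 vertices and 4 edges, delete both glued faces → V=10, E=17, F=9.
Check: V − E + F = 10 − 17 + 9 = 2.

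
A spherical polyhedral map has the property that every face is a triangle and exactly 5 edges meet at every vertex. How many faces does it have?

Each face has 3 edges and each edge borders two faces, so 2E = 3F.
Each vertex has degree 5, so 5V = 2E and hence V = 3F/5.
Euler: V − E + F = 2 ⇒ (3F/5) − (3F/2) + F = 2.
Multiply by 10: (6 − 15 + 10)F = 20, i.e. 1F = 20.
So F = 20, E = 3·20/2 = 30, V = 3·20/5 = 12.

20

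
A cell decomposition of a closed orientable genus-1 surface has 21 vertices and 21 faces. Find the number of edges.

For a closed orientable surface of genus 1, χ = 2 − 2·1 = 0.
E = V + F − (0) = 21 + 21 − (0) = 42.

42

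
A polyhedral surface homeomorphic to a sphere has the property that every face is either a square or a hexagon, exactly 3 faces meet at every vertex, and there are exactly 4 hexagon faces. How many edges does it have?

Let x be the number of squares; then F = 4 + x.
Edge–face incidences: 2E = 6·4 + 4·x = 24 + 4x.
Every vertex has degree 3, so 3V = 2E.
Euler: V − E + F = 2 ⇒ (2E)/3 − E + (4 + x) = 2.
Multiply by 6: 2·(2E) − 3·(2E) + 6·(4 + x) = 12, i.e. 24 + 6x − (24 + 4x) = 12.
Collecting terms: 2x = 12, so x = 6.
Then 2E = 24 + 4·6 = 48, so E = 24, V = 2E/3 = 16, F = 4 + 6 = 10.

24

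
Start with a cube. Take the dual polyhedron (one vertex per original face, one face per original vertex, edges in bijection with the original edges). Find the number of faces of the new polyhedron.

8

The base solid has V = 8, E = 12, F = 6.
The dual swaps V and F and preserves E: V′ = F = 6, E′ = E = 12, F′ = V = 8.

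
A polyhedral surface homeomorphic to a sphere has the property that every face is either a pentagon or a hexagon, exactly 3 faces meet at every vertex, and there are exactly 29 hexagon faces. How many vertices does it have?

78

Let x be the number of pentagons; then F = 29 + x.
Edge–face incidences: 2E = 6·29 + 5·x = 174 + 5x.
Every vertex has degree 3, so 3V = 2E.
Euler: V − E + F = 2 ⇒ (2E)/3 − E + (29 + x) = 2.
Multiply by 6: 2·(2E) − 3·(2E) + 6·(29 + x) = 12, i.e. 174 + 6x − (174 + 5x) = 12.
Collecting terms: x = 12.
Then 2E = 174 + 5·12 = 234, so E = 117, V = 2E/3 = 78, F = 29 + 12 = 41.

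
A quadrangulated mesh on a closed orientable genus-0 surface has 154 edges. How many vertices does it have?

79

χ = 2 − 2·0 = 2, and every face is a square so 4F = 2E.
F = 2E/4 = 77. Then V = 2 + E − F = 2 + 154 − 77 = 79.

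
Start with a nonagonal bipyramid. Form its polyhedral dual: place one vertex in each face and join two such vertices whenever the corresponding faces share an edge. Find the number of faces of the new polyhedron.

11

The base solid has V = 11, E = 27, F = 18.
The dual swaps V and F and preserves E: V′ = F = 18, E′ = E = 27, F′ = V = 11.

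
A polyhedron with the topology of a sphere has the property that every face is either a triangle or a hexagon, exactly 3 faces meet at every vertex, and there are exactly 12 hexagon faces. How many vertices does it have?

28

Let x be the number of triangles; then F = 12 + x.
Edge–face incidences: 2E = 6·12 + 3·x = 72 + 3x.
Every vertex has degree 3, so 3V = 2E.
Euler: V − E + F = 2 ⇒ (2E)/3 − E + (12 + x) = 2.
Multiply by 6: 2·(2E) − 3·(2E) + 6·(12 + x) = 12, i.e. 72 + 6x − (72 + 3x) = 12.
Collecting terms: 3x = 12, so x = 4.
Then 2E = 72 + 3·4 = 84, so E = 42, V = 2E/3 = 28, F = 12 + 4 = 16.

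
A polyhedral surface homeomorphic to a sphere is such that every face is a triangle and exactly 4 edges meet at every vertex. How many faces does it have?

8

Each face has 3 edges and each edge borders two faces, so 2E = 3F.
Each vertex has degree 4, so 4V = 2E and hence V = 3F/4.
Euler: V − E + F = 2 ⇒ (3F/4) − (3F/2) + F = 2.
Multiply by 8: (6 − 12 + 8)F = 16, i.e. 2F = 16.
So F = 8, E = 3·8/2 = 12, V = 3·8/4 = 6.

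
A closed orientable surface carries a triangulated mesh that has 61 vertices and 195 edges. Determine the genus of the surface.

3

Every face is a triangle and each edge borders two faces, so 3F = 2·195, giving F = 130.
χ = V − E + F = 61 − 195 + 130 = -4.
For a closed orientable surface χ = 2 − 2g, so g = (2 − (-4))/2 = 3.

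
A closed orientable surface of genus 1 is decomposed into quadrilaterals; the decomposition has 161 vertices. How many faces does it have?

161

χ = 2 − 2·1 = 0, and every face is a square so 4F = 2E.
V − E + F = 0 with E = 4F/2 gives 161 − (4/2 − 1)·F = 0, so F = 161 and E = 322.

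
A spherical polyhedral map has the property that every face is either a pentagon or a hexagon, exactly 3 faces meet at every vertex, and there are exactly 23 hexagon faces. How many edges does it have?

Let x be the number of pentagons; then F = 23 + x.
Edge–face incidences: 2E = 6·23 + 5·x = 138 + 5x.
Every vertex has degree 3, so 3V = 2E.
Euler: V − E + F = 2 ⇒ (2E)/3 − E + (23 + x) = 2.
Multiply by 6: 2·(2E) − 3·(2E) + 6·(23 + x) = 12, i.e. 138 + 6x − (138 + 5x) = 12.
Collecting terms: x = 12.
Then 2E = 138 + 5·12 = 198, so E = 99, V = 2E/3 = 66, F = 23 + 12 = 35.

99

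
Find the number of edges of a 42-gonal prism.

126

A prism on an n-gon has two n-gon bases and n rectangular sides: V = 2·42 = 84, E = 3·42 = 126, F = 42 + 2 = 44.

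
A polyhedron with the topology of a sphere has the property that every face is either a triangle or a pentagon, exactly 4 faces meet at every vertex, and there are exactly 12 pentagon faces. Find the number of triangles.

20

Let x be the number of triangles; then F = 12 + x.
Edge–face incidences: 2E = 5·12 + 3·x = 60 + 3x.
Every vertex has degree 4, so 4V = 2E.
Euler: V − E + F = 2 ⇒ (2E)/4 − E + (12 + x) = 2.
Multiply by 8: 2·(2E) − 4·(2E) + 8·(12 + x) = 16, i.e. 96 + 8x − 2·(60 + 3x) = 16.
Collecting terms: 2x − 24 = 16, so 2x = 40, so x = 20.
Then 2E = 60 + 3·20 = 120, so E = 60, V = 2E/4 = 30, F = 12 + 20 = 32.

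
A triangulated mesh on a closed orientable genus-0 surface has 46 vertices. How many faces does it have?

88

χ = 2 − 2·0 = 2, and every face is a triangle so 3F = 2E.
V − E + F = 2 with E = 3F/2 gives 46 − (3/2 − 1)·F = 2, so F = 88 and E = 132.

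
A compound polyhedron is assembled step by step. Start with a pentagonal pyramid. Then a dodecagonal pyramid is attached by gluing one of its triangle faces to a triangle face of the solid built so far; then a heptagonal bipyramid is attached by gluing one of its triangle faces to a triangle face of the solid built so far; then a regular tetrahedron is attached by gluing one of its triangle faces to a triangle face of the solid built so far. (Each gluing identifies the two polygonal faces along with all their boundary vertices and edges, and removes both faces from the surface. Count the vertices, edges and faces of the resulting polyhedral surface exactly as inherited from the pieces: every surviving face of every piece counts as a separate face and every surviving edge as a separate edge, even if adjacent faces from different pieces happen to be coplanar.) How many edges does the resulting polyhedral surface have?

52

A pentagonal pyramid: V=6, E=10, F=6.
Attach a dodecagonal pyramid (V=13, E=24, F=13) along a 3-gon: merge 3 vertices and 3 edges, delete both glued faces → V=16, E=31, F=17.
Attach a heptagonal bipyramid (V=9, E=21, F=14) along a 3-gon: merge 3 vertices and 3 edges, delete both glued faces → V=22, E=49, F=29.
Attach a regular tetrahedron (V=4, E=6, F=4) along a 3-gon: merge 3 vertices and 3 edges, delete both glued faces → V=23, E=52, F=31.
Check: V − E + F = 23 − 52 + 31 = 2.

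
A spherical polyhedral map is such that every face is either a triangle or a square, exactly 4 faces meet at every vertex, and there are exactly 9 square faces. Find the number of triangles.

Let x be the number of triangles; then F = 9 + x.
Edge–face incidences: 2E = 4·9 + 3·x = 36 + 3x.
Every vertex has degree 4, so 4V = 2E.
Euler: V − E + F = 2 ⇒ (2E)/4 − E + (9 + x) = 2.
Multiply by 8: 2·(2E) − 4·(2E) + 8·(9 + x) = 16, i.e. 72 + 8x − 2·(36 + 3x) = 16.
Collecting terms: 2x = 16, so x = 8.
Then 2E = 36 + 3·8 = 60, so E = 30, V = 2E/4 = 15, F = 9 + 8 = 17.

8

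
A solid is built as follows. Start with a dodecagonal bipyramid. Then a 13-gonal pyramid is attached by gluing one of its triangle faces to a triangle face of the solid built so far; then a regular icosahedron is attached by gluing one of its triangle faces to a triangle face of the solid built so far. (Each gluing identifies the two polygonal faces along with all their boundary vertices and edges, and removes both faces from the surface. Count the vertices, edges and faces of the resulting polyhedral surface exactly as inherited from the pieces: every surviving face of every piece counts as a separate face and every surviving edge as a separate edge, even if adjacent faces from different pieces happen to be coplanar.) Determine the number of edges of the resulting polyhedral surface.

A dodecagonal bipyramid: V=14, E=36, F=24.
Attach a 13-gonal pyramid (V=14, E=26, F=14) along a 3-gon: merge 3 vertices and 3 edges, delete both glued faces → V=25, E=59, F=36.
Attach a regular icosahedron (V=12, E=30, F=20) along a 3-gon: merge 3 vertices and 3 edges, delete both glued faces → V=34, E=86, F=54.
Check: V − E + F = 34 − 86 + 54 = 2.

86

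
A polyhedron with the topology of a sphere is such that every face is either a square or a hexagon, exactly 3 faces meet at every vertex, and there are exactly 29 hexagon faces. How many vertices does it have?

66

Let x be the number of squares; then F = 29 + x.
Edge–face incidences: 2E = 6·29 + 4·x = 174 + 4x.
Every vertex has degree 3, so 3V = 2E.
Euler: V − E + F = 2 ⇒ (2E)/3 − E + (29 + x) = 2.
Multiply by 6: 2·(2E) − 3·(2E) + 6·(29 + x) = 12, i.e. 174 + 6x − (174 + 4x) = 12.
Collecting terms: 2x = 12, so x = 6.
Then 2E = 174 + 4·6 = 198, so E = 99, V = 2E/3 = 66, F = 29 + 6 = 35.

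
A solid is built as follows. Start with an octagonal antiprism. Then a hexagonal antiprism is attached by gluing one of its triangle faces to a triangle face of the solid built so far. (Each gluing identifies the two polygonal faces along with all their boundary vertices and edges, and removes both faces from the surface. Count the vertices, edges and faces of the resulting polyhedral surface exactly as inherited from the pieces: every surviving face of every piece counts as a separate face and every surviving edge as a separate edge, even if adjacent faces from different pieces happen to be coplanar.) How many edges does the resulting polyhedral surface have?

53

An octagonal antiprism: V=16, E=32, F=18.
Attach a hexagonal antiprism (V=12, E=24, F=14) along a 3-gon: merge 3 vertices and 3 edges, delete both glued faces → V=25, E=53, F=30.
Check: V − E + F = 25 − 53 + 30 = 2.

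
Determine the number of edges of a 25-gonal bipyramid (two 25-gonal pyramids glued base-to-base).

75

A bipyramid over an n-gon has 2n triangular faces and n + 2 vertices: V = 25 + 2 = 27, E = 3·25 = 75, F = 2·25 = 50.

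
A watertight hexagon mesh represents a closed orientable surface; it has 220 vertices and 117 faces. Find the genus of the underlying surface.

Every face is a hexagon, so 2E = 6·117 = 702, giving E = 351.
χ = V − E + F = 220 − 351 + 117 = -14.
For a closed orientable surface χ = 2 − 2g, so g = (2 − (-14))/2 = 8.

8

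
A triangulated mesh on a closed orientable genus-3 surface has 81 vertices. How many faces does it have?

170

χ = 2 − 2·3 = -4, and every face is a triangle so 3F = 2E.
V − E + F = -4 with E = 3F/2 gives 81 − (3/2 − 1)·F = -4, so F = 170 and E = 255.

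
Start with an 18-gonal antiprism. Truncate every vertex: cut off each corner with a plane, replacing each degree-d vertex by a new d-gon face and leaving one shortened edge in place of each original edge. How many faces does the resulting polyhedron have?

The base solid has V = 36, E = 72, F = 38.
Truncation replaces each original edge-end by a new vertex, so V′ = 2E = 144.
Each original edge survives, and each old vertex of degree d contributes d new edges; summing degrees gives Σd = 2E, so E′ = E + 2E = 3E = 216.
Each original face survives and each original vertex becomes one new face: F′ = F + V = 74.

74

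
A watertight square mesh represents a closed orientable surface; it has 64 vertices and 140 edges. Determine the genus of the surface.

4

Every face is a square and each edge borders two faces, so 4F = 2·140, giving F = 70.
χ = V − E + F = 64 − 140 + 70 = -6.
For a closed orientable surface χ = 2 − 2g, so g = (2 − (-6))/2 = 4.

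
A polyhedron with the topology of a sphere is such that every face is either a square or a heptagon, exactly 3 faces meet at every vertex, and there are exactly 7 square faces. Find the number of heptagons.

2

Let x be the number of heptagons; then F = 7 + x.
Edge–face incidences: 2E = 4·7 + 7·x = 28 + 7x.
Every vertex has degree 3, so 3V = 2E.
Euler: V − E + F = 2 ⇒ (2E)/3 − E + (7 + x) = 2.
Multiply by 6: 2·(2E) − 3·(2E) + 6·(7 + x) = 12, i.e. 42 + 6x − (28 + 7x) = 12.
Collecting terms: −x + 14 = 12, so −x = −2, so x = 2.
Then 2E = 28 + 7·2 = 42, so E = 21, V = 2E/3 = 14, F = 7 + 2 = 9.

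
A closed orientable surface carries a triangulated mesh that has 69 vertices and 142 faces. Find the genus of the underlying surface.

2

Every face is a triangle, so 2E = 3·142 = 426, giving E = 213.
χ = V − E + F = 69 − 213 + 142 = -2.
For a closed orientable surface χ = 2 − 2g, so g = (2 − (-2))/2 = 2.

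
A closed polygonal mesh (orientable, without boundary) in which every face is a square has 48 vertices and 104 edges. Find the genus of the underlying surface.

Every face is a square and each edge borders two faces, so 4F = 2·104, giving F = 52.
χ = V − E + F = 48 − 104 + 52 = -4.
For a closed orientable surface χ = 2 − 2g, so g = (2 − (-4))/2 = 3.

3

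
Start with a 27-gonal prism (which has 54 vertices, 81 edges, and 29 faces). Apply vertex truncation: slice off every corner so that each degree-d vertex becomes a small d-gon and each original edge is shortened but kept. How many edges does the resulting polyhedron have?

243

Truncation replaces each original edge-end by a new vertex, so V′ = 2E = 162.
Each original edge survives, and each old vertex of degree d contributes d new edges; summing degrees gives Σd = 2E, so E′ = E + 2E = 3E = 243.
Each original face survives and each original vertex becomes one new face: F′ = F + V = 83.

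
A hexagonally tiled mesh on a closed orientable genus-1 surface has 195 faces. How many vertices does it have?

χ = 2 − 2·1 = 0, and every face is a hexagon so 6F = 2E.
E = 6·195/2 = 585. Then V = 0 + E − F = 0 + 585 − 195 = 390.

390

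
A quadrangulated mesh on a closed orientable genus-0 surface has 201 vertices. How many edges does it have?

χ = 2 − 2·0 = 2, and every face is a square so 4F = 2E.
V − E + F = 2 with E = 4F/2 gives 201 − (4/2 − 1)·F = 2, so F = 199 and E = 398.

398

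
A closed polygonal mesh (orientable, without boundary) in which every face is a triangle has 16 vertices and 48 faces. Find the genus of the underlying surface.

Every face is a triangle, so 2E = 3·48 = 144, giving E = 72.
χ = V − E + F = 16 − 72 + 48 = -8.
For a closed orientable surface χ = 2 − 2g, so g = (2 − (-8))/2 = 5.

5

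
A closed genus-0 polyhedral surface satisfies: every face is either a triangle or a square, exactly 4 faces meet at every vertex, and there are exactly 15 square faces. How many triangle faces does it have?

8

Let x be the number of triangles; then F = 15 + x.
Edge–face incidences: 2E = 4·15 + 3·x = 60 + 3x.
Every vertex has degree 4, so 4V = 2E.
Euler: V − E + F = 2 ⇒ (2E)/4 − E + (15 + x) = 2.
Multiply by 8: 2·(2E) − 4·(2E) + 8·(15 + x) = 16, i.e. 120 + 8x − 2·(60 + 3x) = 16.
Collecting terms: 2x = 16, so x = 8.
Then 2E = 60 + 3·8 = 84, so E = 42, V = 2E/4 = 21, F = 15 + 8 = 23.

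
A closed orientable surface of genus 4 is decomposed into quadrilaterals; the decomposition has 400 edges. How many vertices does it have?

χ = 2 − 2·4 = -6, and every face is a square so 4F = 2E.
F = 2E/4 = 200. Then V = -6 + E − F = -6 + 400 − 200 = 194.

194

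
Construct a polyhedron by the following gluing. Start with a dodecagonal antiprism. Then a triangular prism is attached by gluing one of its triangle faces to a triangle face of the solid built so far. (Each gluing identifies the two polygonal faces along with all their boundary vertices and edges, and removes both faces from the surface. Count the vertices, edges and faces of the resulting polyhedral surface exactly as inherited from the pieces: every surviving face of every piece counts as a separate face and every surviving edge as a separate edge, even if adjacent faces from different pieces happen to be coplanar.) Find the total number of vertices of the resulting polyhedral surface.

A dodecagonal antiprism: V=24, E=48, F=26.
Attach a triangular prism (V=6, E=9, F=5) along a 3-gon: merge 3 vertices and 3 edges, delete both glued faces → V=27, E=54, F=29.
Check: V − E + F = 27 − 54 + 29 = 2.

27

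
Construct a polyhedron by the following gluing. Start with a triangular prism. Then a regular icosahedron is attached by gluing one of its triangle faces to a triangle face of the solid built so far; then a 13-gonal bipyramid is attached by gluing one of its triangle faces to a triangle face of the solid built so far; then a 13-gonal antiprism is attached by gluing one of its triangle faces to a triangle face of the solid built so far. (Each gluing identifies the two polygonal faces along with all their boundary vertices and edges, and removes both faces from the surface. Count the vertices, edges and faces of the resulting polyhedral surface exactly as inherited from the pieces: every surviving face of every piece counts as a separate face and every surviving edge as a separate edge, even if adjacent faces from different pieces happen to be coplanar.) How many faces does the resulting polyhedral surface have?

A triangular prism: V=6, E=9, F=5.
Attach a regular icosahedron (V=12, E=30, F=20) along a 3-gon: merge 3 vertices and 3 edges, delete both glued faces → V=15, E=36, F=23.
Attach a 13-gonal bipyramid (V=15, E=39, F=26) along a 3-gon: merge 3 vertices and 3 edges, delete both glued faces → V=27, E=72, F=47.
Attach a 13-gonal antiprism (V=26, E=52, F=28) along a 3-gon: merge 3 vertices and 3 edges, delete both glued faces → V=50, E=121, F=73.
Check: V − E + F = 50 − 121 + 73 = 2.

73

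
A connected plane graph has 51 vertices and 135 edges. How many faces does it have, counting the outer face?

Euler's formula for a connected plane graph: V − E + F = 2, so F = 2 − 51 + 135 = 86.

86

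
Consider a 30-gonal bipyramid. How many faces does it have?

A bipyramid over an n-gon has 2n triangular faces and n + 2 vertices: V = 30 + 2 = 32, E = 3·30 = 90, F = 2·30 = 60.
Check: V − E + F = 32 − 90 + 60 = 2.

60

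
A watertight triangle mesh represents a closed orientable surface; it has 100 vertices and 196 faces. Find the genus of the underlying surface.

Every face is a triangle, so 2E = 3·196 = 588, giving E = 294.
χ = V − E + F = 100 − 294 + 196 = 2.
For a closed orientable surface χ = 2 − 2g, so g = (2 − (2))/2 = 0.

0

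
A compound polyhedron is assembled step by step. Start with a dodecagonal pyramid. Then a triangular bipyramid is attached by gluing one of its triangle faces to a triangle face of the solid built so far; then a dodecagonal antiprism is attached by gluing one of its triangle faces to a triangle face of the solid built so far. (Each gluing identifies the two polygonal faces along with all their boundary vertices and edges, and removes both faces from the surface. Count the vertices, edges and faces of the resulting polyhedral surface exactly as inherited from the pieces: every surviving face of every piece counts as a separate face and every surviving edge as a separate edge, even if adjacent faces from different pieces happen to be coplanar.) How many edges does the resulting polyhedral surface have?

A dodecagonal pyramid: V=13, E=24, F=13.
Attach a triangular bipyramid (V=5, E=9, F=6) along a 3-gon: merge 3 vertices and 3 edges, delete both glued faces → V=15, E=30, F=17.
Attach a dodecagonal antiprism (V=24, E=48, F=26) along a 3-gon: merge 3 vertices and 3 edges, delete both glued faces → V=36, E=75, F=41.
Check: V − E + F = 36 − 75 + 41 = 2.

75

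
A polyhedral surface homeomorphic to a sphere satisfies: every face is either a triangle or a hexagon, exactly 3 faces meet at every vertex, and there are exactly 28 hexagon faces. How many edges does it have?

90

Let x be the number of triangles; then F = 28 + x.
Edge–face incidences: 2E = 6·28 + 3·x = 168 + 3x.
Every vertex has degree 3, so 3V = 2E.
Euler: V − E + F = 2 ⇒ (2E)/3 − E + (28 + x) = 2.
Multiply by 6: 2·(2E) − 3·(2E) + 6·(28 + x) = 12, i.e. 168 + 6x − (168 + 3x) = 12.
Collecting terms: 3x = 12, so x = 4.
Then 2E = 168 + 3·4 = 180, so E = 90, V = 2E/3 = 60, F = 28 + 4 = 32.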